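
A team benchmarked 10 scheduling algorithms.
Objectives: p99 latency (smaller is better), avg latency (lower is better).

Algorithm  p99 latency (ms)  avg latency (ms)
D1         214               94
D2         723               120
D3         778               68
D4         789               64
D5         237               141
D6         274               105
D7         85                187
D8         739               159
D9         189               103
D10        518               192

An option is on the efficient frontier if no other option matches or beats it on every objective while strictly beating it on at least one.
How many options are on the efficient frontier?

5

D1: not dominated.
D2: dominated by D1 (p99 latency 214≤723, avg latency 94≤120).
D3: not dominated.
D4: not dominated (best avg latency).
D5: dominated by D1 (p99 latency 214≤237, avg latency 94≤141).
D6: dominated by D1 (p99 latency 214≤274, avg latency 94≤105).
D7: not dominated (best p99 latency).
D8: dominated by D1 (p99 latency 214≤739, avg latency 94≤159).
D9: not dominated.
D10: dominated by D1 (p99 latency 214≤518, avg latency 94≤192).
Pareto-optimal: D1, D3, D4, D7, D9 → 5.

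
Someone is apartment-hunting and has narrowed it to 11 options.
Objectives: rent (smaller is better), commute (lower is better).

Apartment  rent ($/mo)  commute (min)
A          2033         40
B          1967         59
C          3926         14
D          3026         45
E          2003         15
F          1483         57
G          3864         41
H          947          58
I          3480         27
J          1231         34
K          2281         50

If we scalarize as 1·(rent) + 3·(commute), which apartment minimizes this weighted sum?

H

A: 1·2033 + 3·40 = 2153
B: 1·1967 + 3·59 = 2144
C: 1·3926 + 3·14 = 3968
D: 1·3026 + 3·45 = 3161
E: 1·2003 + 3·15 = 2048
F: 1·1483 + 3·57 = 1654
G: 1·3864 + 3·41 = 3987
H: 1·947 + 3·58 = 1121
I: 1·3480 + 3·27 = 3561
J: 1·1231 + 3·34 = 1333
K: 1·2281 + 3·50 = 2431
Lowest: H at 1121.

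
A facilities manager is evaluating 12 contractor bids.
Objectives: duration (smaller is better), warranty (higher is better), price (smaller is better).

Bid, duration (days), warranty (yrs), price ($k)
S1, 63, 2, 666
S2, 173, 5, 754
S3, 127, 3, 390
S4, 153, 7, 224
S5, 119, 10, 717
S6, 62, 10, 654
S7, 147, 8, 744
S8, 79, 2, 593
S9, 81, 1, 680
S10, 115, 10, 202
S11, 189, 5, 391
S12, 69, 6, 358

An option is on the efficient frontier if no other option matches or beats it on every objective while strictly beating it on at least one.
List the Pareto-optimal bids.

S1: dominated by S6 (duration 62≤63, warranty 10≥2, price 654≤666).
S2: dominated by S4 (duration 153≤173, warranty 7≥5, price 224≤754).
S3: dominated by S10 (duration 115≤127, warranty 10≥3, price 202≤390).
S4: dominated by S10 (duration 115≤153, warranty 10≥7, price 202≤224).
S5: dominated by S6 (duration 62≤119, warranty 10≥10, price 654≤717).
S6: not dominated (best duration).
S7: dominated by S5 (duration 119≤147, warranty 10≥8, price 717≤744).
S8: dominated by S12 (duration 69≤79, warranty 6≥2, price 358≤593).
S9: dominated by S1 (duration 63≤81, warranty 2≥1, price 666≤680).
S10: not dominated (best price).
S11: dominated by S4 (duration 153≤189, warranty 7≥5, price 224≤391).
S12: not dominated.

S6, S10, S12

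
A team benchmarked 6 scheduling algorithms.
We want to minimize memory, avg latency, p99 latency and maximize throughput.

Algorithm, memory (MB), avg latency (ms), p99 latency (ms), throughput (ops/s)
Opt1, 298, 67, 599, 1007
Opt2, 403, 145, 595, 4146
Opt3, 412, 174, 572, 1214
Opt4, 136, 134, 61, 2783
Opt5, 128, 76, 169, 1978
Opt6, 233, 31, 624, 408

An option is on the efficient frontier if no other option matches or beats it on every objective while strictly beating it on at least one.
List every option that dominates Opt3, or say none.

Opt4, Opt5

Opt4: memory 136≤412, avg latency 134≤174, p99 latency 61≤572, throughput 2783≥1214 — dominates Opt3.
Opt5: memory 128≤412, avg latency 76≤174, p99 latency 169≤572, throughput 1978≥1214 — dominates Opt3.
Others (Opt1, Opt2, Opt6) are each worse than Opt3 on at least one objective.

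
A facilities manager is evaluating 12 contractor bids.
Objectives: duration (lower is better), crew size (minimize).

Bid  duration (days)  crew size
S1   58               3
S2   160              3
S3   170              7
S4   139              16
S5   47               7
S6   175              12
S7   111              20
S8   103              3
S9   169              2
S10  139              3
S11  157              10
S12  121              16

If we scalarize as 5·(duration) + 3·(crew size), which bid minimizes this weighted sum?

S5

S1: 5·58 + 3·3 = 299
S2: 5·160 + 3·3 = 809
S3: 5·170 + 3·7 = 871
S4: 5·139 + 3·16 = 743
S5: 5·47 + 3·7 = 256
S6: 5·175 + 3·12 = 911
S7: 5·111 + 3·20 = 615
S8: 5·103 + 3·3 = 524
S9: 5·169 + 3·2 = 851
S10: 5·139 + 3·3 = 704
S11: 5·157 + 3·10 = 815
S12: 5·121 + 3·16 = 653
Lowest: S5 at 256.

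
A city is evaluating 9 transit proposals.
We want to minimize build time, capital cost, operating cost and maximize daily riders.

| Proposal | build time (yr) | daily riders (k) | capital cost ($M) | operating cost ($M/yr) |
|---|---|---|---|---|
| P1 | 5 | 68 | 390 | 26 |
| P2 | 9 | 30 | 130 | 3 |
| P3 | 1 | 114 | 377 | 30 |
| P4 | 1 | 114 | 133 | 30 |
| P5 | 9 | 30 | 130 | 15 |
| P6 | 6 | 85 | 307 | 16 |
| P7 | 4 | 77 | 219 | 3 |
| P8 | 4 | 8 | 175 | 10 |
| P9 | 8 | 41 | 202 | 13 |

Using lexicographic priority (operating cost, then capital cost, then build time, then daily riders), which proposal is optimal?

First minimize operating cost: best is 3, kept {P2, P7}.
Then minimize capital cost: best is 130, kept {P2}.

P2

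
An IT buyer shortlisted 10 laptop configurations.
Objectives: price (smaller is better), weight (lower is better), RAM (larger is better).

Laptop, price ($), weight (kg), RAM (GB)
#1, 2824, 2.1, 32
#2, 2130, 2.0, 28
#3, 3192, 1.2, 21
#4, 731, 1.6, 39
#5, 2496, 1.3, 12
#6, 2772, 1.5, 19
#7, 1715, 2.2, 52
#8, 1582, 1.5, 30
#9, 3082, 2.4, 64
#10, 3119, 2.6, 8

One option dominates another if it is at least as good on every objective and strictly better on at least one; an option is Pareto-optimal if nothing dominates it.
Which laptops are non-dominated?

#1: dominated by #4 (price 731≤2824, weight 1.6≤2.1, RAM 39≥32).
#2: dominated by #4 (price 731≤2130, weight 1.6≤2.0, RAM 39≥28).
#3: not dominated (best weight).
#4: not dominated (best price).
#5: not dominated.
#6: dominated by #8 (price 1582≤2772, weight 1.5≤1.5, RAM 30≥19).
#7: not dominated.
#8: not dominated.
#9: not dominated (best RAM).
#10: dominated by #1 (price 2824≤3119, weight 2.1≤2.6, RAM 32≥8).

#3, #4, #5, #7, #8, #9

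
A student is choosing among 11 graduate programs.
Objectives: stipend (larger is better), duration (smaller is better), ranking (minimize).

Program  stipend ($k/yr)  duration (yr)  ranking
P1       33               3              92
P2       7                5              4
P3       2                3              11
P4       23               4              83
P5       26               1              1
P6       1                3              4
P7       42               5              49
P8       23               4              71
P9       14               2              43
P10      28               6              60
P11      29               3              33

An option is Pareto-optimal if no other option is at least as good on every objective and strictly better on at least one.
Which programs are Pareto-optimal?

P1: not dominated.
P2: dominated by P5 (stipend 26≥7, duration 1≤5, ranking 1≤4).
P3: dominated by P5 (stipend 26≥2, duration 1≤3, ranking 1≤11).
P4: dominated by P5 (stipend 26≥23, duration 1≤4, ranking 1≤83).
P5: not dominated (best duration).
P6: dominated by P5 (stipend 26≥1, duration 1≤3, ranking 1≤4).
P7: not dominated (best stipend).
P8: dominated by P5 (stipend 26≥23, duration 1≤4, ranking 1≤71).
P9: dominated by P5 (stipend 26≥14, duration 1≤2, ranking 1≤43).
P10: dominated by P7 (stipend 42≥28, duration 5≤6, ranking 49≤60).
P11: not dominated.

P1, P5, P7, P11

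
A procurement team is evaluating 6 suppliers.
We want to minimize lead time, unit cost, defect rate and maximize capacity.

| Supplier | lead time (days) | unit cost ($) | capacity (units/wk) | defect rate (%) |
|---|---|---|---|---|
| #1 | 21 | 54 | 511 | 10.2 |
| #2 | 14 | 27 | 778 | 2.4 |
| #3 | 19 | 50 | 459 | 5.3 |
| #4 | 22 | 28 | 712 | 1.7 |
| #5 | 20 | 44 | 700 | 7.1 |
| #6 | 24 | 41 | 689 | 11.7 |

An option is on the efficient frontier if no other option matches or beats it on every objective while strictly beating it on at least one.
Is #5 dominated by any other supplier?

#2 vs #5: lead time 14≤20, unit cost 27≤44, capacity 778≥700, defect rate 2.4≤7.1 — #2 is at least as good on every objective and strictly better on at least one, so #2 dominates #5.

Yes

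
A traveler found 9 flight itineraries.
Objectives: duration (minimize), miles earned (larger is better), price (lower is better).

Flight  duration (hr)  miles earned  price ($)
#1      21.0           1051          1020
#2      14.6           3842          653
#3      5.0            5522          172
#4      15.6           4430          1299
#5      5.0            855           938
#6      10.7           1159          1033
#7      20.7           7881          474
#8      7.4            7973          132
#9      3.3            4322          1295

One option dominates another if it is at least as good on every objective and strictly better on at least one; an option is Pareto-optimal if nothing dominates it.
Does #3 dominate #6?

Yes

#3 vs #6: duration 5.0≤10.7, miles earned 5522≥1159, price 172≤1033 — #3 is at least as good on every objective with at least one strict improvement.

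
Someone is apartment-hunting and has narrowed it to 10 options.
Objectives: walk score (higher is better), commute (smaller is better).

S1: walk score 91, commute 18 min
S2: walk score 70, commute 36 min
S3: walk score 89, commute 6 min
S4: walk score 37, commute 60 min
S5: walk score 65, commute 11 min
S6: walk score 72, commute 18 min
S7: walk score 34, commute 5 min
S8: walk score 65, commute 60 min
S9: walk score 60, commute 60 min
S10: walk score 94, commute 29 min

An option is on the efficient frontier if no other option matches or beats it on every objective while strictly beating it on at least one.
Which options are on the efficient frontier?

S1: not dominated.
S2: dominated by S1 (walk score 91≥70, commute 18≤36).
S3: not dominated.
S4: dominated by S1 (walk score 91≥37, commute 18≤60).
S5: dominated by S3 (walk score 89≥65, commute 6≤11).
S6: dominated by S1 (walk score 91≥72, commute 18≤18).
S7: not dominated (best commute).
S8: dominated by S1 (walk score 91≥65, commute 18≤60).
S9: dominated by S1 (walk score 91≥60, commute 18≤60).
S10: not dominated (best walk score).

S1, S3, S7, S10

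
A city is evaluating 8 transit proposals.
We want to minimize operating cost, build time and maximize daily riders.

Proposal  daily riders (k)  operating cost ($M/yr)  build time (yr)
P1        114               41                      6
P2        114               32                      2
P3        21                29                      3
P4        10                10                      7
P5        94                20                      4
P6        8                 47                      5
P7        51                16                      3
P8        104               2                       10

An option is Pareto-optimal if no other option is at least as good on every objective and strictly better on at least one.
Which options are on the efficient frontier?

P1: dominated by P2 (daily riders 114≥114, operating cost 32≤41, build time 2≤6).
P2: not dominated (best build time).
P3: dominated by P7 (daily riders 51≥21, operating cost 16≤29, build time 3≤3).
P4: not dominated.
P5: not dominated.
P6: dominated by P2 (daily riders 114≥8, operating cost 32≤47, build time 2≤5).
P7: not dominated.
P8: not dominated (best operating cost).

P2, P4, P5, P7, P8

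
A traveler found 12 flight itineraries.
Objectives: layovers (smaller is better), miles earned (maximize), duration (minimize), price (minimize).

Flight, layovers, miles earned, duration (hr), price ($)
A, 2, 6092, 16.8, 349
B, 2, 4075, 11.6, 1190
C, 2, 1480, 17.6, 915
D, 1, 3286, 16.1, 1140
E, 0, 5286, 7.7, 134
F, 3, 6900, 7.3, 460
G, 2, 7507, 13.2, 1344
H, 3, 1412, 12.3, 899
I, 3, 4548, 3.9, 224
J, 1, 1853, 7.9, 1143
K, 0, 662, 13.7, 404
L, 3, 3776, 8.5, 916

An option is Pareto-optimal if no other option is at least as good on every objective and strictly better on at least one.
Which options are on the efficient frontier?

A, E, F, G, I

A: not dominated.
B: dominated by E (layovers 0≤2, miles earned 5286≥4075, duration 7.7≤11.6, price 134≤1190).
C: dominated by A (layovers 2≤2, miles earned 6092≥1480, duration 16.8≤17.6, price 349≤915).
D: dominated by E (layovers 0≤1, miles earned 5286≥3286, duration 7.7≤16.1, price 134≤1140).
E: not dominated (best price).
F: not dominated.
G: not dominated (best miles earned).
H: dominated by E (layovers 0≤3, miles earned 5286≥1412, duration 7.7≤12.3, price 134≤899).
I: not dominated (best duration).
J: dominated by E (layovers 0≤1, miles earned 5286≥1853, duration 7.7≤7.9, price 134≤1143).
K: dominated by E (layovers 0≤0, miles earned 5286≥662, duration 7.7≤13.7, price 134≤404).
L: dominated by E (layovers 0≤3, miles earned 5286≥3776, duration 7.7≤8.5, price 134≤916).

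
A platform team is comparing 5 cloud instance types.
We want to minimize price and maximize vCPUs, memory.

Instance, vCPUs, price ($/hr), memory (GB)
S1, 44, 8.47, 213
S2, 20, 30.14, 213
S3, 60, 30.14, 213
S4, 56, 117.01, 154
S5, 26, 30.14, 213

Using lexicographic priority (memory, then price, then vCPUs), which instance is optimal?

S1

First maximize memory: best is 213, kept {S1, S2, S3, S5}.
Then minimize price: best is 8.47, kept {S1}.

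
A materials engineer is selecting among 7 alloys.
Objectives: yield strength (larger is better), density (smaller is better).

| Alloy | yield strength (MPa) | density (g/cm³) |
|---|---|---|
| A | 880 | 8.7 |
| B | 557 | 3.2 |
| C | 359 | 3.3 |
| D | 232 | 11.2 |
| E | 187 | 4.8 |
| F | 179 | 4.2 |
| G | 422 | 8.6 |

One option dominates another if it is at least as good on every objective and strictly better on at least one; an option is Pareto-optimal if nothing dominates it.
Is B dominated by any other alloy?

No

A: worse on density (8.7 vs 3.2).
C: worse on yield strength (359 vs 557).
D: worse on yield strength (232 vs 557).
E: worse on yield strength (187 vs 557).
F: worse on yield strength (179 vs 557).
G: worse on yield strength (422 vs 557).
No option is at least as good as B on every objective and strictly better on one.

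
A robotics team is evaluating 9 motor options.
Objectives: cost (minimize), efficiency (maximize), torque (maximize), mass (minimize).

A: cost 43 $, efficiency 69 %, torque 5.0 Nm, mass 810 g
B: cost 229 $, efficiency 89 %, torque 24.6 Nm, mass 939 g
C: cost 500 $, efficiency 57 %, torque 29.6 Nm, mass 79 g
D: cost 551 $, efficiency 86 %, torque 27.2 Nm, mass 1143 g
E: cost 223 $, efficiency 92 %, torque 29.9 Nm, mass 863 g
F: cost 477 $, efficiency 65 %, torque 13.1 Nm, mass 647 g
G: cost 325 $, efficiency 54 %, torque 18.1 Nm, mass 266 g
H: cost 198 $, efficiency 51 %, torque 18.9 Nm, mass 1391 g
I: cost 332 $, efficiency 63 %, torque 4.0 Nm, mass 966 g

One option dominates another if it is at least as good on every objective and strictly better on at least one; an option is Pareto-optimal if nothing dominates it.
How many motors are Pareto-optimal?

A: not dominated (best cost).
B: dominated by E (cost 223≤229, efficiency 92≥89, torque 29.9≥24.6, mass 863≤939).
C: not dominated (best mass).
D: dominated by E (cost 223≤551, efficiency 92≥86, torque 29.9≥27.2, mass 863≤1143).
E: not dominated (best efficiency).
F: not dominated.
G: not dominated.
H: not dominated.
I: dominated by A (cost 43≤332, efficiency 69≥63, torque 5.0≥4.0, mass 810≤966).
Pareto-optimal: A, C, E, F, G, H → 6.

6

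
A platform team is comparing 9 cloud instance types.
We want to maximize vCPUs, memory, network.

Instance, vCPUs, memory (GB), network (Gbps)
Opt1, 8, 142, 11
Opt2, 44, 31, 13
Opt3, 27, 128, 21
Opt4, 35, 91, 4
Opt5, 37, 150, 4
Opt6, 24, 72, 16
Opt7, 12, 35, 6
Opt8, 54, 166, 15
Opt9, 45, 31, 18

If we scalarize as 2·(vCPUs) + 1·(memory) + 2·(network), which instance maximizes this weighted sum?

Opt1: 2·8 + 1·142 + 2·11 = 180
Opt2: 2·44 + 1·31 + 2·13 = 145
Opt3: 2·27 + 1·128 + 2·21 = 224
Opt4: 2·35 + 1·91 + 2·4 = 169
Opt5: 2·37 + 1·150 + 2·4 = 232
Opt6: 2·24 + 1·72 + 2·16 = 152
Opt7: 2·12 + 1·35 + 2·6 = 71
Opt8: 2·54 + 1·166 + 2·15 = 304
Opt9: 2·45 + 1·31 + 2·18 = 157
Highest: Opt8 at 304.

Opt8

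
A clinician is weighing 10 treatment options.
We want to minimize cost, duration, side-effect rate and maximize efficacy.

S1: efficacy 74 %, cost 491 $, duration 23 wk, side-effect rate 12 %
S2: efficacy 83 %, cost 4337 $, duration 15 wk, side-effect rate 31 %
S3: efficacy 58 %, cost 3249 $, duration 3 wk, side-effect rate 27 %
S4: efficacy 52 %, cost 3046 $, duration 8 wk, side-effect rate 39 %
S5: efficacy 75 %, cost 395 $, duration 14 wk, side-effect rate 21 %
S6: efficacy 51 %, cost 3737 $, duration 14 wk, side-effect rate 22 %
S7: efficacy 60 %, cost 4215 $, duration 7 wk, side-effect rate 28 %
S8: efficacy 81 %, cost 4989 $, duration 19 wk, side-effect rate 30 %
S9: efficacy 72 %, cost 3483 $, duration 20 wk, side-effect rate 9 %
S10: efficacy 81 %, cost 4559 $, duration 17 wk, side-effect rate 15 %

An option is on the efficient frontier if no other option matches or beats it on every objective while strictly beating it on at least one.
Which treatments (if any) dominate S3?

none

S1: worse on duration (23 vs 3).
S2: worse on cost (4337 vs 3249).
S4: worse on efficacy (52 vs 58).
S5: worse on duration (14 vs 3).
S6: worse on efficacy (51 vs 58).
S7: worse on cost (4215 vs 3249).
S8: worse on cost (4989 vs 3249).
S9: worse on cost (3483 vs 3249).
S10: worse on cost (4559 vs 3249).
No option dominates S3.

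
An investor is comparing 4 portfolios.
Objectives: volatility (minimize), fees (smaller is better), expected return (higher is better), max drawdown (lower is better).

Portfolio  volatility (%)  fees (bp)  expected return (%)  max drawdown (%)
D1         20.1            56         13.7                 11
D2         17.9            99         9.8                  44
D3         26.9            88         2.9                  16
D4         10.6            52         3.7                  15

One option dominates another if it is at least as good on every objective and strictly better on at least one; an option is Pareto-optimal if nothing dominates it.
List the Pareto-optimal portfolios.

D1, D2, D4

D1: not dominated (best expected return).
D2: not dominated.
D3: dominated by D1 (volatility 20.1≤26.9, fees 56≤88, expected return 13.7≥2.9, max drawdown 11≤16).
D4: not dominated (best volatility).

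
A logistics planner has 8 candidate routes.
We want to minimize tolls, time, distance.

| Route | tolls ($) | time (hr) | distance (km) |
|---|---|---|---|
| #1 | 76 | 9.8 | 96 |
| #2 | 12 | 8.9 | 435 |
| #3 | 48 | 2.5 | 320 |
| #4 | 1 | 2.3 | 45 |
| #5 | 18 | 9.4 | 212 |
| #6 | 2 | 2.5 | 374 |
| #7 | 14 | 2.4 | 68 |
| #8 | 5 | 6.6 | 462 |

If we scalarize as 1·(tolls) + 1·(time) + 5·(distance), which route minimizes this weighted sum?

#1: 1·76 + 1·9.8 + 5·96 = 565.8
#2: 1·12 + 1·8.9 + 5·435 = 2195.9
#3: 1·48 + 1·2.5 + 5·320 = 1650.5
#4: 1·1 + 1·2.3 + 5·45 = 228.3
#5: 1·18 + 1·9.4 + 5·212 = 1087.4
#6: 1·2 + 1·2.5 + 5·374 = 1874.5
#7: 1·14 + 1·2.4 + 5·68 = 356.4
#8: 1·5 + 1·6.6 + 5·462 = 2321.6
Lowest: #4 at 228.3.

#4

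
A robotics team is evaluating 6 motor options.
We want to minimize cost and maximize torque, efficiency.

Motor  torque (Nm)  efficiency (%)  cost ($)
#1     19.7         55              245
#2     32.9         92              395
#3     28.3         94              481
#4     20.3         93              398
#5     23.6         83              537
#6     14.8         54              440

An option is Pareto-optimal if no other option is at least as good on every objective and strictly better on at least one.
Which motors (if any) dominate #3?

none

#1: worse on torque (19.7 vs 28.3).
#2: worse on efficiency (92 vs 94).
#4: worse on torque (20.3 vs 28.3).
#5: worse on torque (23.6 vs 28.3).
#6: worse on torque (14.8 vs 28.3).
No option dominates #3.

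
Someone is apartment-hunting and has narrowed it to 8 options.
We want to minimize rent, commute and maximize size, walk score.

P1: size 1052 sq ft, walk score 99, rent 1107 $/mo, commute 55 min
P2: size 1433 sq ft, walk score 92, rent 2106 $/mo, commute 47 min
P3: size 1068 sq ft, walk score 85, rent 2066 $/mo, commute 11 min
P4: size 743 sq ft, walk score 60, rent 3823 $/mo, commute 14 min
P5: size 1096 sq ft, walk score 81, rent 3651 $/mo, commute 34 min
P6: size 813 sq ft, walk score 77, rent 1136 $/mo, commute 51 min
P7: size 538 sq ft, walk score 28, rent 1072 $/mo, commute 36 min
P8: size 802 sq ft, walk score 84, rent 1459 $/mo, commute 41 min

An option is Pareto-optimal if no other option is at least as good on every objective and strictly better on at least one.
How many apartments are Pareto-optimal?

P1: not dominated (best walk score).
P2: not dominated (best size).
P3: not dominated (best commute).
P4: dominated by P3 (size 1068≥743, walk score 85≥60, rent 2066≤3823, commute 11≤14).
P5: not dominated.
P6: not dominated.
P7: not dominated (best rent).
P8: not dominated.
Pareto-optimal: P1, P2, P3, P5, P6, P7, P8 → 7.

7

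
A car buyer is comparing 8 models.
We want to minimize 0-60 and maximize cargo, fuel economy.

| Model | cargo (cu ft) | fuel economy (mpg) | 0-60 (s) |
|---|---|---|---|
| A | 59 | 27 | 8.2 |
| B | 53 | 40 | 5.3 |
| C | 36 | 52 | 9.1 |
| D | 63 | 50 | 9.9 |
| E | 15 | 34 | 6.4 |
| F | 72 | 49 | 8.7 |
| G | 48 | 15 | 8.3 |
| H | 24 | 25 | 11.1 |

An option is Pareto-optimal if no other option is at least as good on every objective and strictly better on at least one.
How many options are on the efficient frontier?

A: not dominated.
B: not dominated (best 0-60).
C: not dominated (best fuel economy).
D: not dominated.
E: dominated by B (cargo 53≥15, fuel economy 40≥34, 0-60 5.3≤6.4).
F: not dominated (best cargo).
G: dominated by A (cargo 59≥48, fuel economy 27≥15, 0-60 8.2≤8.3).
H: dominated by A (cargo 59≥24, fuel economy 27≥25, 0-60 8.2≤11.1).
Pareto-optimal: A, B, C, D, F → 5.

5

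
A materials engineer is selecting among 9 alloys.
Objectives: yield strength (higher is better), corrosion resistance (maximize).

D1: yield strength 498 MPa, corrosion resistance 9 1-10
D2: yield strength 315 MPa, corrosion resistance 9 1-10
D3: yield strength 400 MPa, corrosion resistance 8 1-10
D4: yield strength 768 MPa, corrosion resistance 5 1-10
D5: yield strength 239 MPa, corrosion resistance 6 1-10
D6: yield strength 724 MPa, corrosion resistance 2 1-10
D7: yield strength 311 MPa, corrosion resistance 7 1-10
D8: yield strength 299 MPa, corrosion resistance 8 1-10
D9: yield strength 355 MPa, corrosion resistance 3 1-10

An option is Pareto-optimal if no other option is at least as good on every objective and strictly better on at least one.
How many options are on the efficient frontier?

2

D1: not dominated.
D2: dominated by D1 (yield strength 498≥315, corrosion resistance 9≥9).
D3: dominated by D1 (yield strength 498≥400, corrosion resistance 9≥8).
D4: not dominated (best yield strength).
D5: dominated by D1 (yield strength 498≥239, corrosion resistance 9≥6).
D6: dominated by D4 (yield strength 768≥724, corrosion resistance 5≥2).
D7: dominated by D1 (yield strength 498≥311, corrosion resistance 9≥7).
D8: dominated by D1 (yield strength 498≥299, corrosion resistance 9≥8).
D9: dominated by D1 (yield strength 498≥355, corrosion resistance 9≥3).
Pareto-optimal: D1, D4 → 2.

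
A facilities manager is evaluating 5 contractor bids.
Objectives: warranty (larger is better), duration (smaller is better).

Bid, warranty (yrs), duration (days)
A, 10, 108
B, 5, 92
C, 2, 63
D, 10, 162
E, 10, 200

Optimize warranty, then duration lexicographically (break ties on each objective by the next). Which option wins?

First maximize warranty: best is 10, kept {A, D, E}.
Then minimize duration: best is 108, kept {A}.

A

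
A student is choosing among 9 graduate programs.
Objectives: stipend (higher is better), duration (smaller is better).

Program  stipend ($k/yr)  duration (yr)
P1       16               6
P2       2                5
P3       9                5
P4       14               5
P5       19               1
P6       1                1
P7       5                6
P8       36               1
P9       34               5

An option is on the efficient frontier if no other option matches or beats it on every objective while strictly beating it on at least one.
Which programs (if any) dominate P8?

P1: worse on stipend (16 vs 36).
P2: worse on stipend (2 vs 36).
P3: worse on stipend (9 vs 36).
P4: worse on stipend (14 vs 36).
P5: worse on stipend (19 vs 36).
P6: worse on stipend (1 vs 36).
P7: worse on stipend (5 vs 36).
P9: worse on stipend (34 vs 36).
No option dominates P8.

none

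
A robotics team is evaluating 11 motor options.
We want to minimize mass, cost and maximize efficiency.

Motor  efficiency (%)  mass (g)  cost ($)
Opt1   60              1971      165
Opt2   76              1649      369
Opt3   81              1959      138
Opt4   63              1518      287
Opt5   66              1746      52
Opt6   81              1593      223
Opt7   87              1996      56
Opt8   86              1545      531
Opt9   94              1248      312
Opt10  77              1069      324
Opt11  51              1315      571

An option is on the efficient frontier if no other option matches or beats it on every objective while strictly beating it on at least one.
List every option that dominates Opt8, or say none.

Opt9

Opt9: efficiency 94≥86, mass 1248≤1545, cost 312≤531 — dominates Opt8.
Others (Opt1, Opt2, Opt3, Opt4, Opt5, Opt6, Opt7, Opt10, Opt11) are each worse than Opt8 on at least one objective.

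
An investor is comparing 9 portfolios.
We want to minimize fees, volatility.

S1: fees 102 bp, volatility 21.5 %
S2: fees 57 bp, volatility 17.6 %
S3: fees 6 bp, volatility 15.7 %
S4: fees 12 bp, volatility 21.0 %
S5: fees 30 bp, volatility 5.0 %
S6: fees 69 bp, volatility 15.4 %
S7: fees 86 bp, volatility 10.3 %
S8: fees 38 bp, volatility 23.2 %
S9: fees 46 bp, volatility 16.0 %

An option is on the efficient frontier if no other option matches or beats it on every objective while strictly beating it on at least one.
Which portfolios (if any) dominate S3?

S1: worse on fees (102 vs 6).
S2: worse on fees (57 vs 6).
S4: worse on fees (12 vs 6).
S5: worse on fees (30 vs 6).
S6: worse on fees (69 vs 6).
S7: worse on fees (86 vs 6).
S8: worse on fees (38 vs 6).
S9: worse on fees (46 vs 6).
No option dominates S3.

none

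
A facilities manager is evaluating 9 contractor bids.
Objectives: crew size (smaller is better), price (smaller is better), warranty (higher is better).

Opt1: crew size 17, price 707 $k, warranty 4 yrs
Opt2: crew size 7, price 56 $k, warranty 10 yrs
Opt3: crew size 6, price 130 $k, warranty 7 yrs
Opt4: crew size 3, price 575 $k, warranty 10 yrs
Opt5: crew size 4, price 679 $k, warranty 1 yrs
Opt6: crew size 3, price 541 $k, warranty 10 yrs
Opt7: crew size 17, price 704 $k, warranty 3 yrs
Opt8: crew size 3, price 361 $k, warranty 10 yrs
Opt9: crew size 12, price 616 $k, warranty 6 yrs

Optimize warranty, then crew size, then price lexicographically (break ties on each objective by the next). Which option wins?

Opt8

First maximize warranty: best is 10, kept {Opt2, Opt4, Opt6, Opt8}.
Then minimize crew size: best is 3, kept {Opt4, Opt6, Opt8}.
Then minimize price: best is 361, kept {Opt8}.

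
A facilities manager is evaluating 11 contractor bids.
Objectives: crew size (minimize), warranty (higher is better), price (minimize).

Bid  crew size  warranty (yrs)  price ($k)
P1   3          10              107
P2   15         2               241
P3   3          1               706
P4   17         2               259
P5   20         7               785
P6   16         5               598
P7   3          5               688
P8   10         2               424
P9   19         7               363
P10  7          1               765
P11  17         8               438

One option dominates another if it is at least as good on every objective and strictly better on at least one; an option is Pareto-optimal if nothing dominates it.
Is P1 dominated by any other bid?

P2: worse on crew size (15 vs 3).
P3: worse on warranty (1 vs 10).
P4: worse on crew size (17 vs 3).
P5: worse on crew size (20 vs 3).
P6: worse on crew size (16 vs 3).
P7: worse on warranty (5 vs 10).
P8: worse on crew size (10 vs 3).
P9: worse on crew size (19 vs 3).
P10: worse on crew size (7 vs 3).
P11: worse on crew size (17 vs 3).
No option is at least as good as P1 on every objective and strictly better on one.

No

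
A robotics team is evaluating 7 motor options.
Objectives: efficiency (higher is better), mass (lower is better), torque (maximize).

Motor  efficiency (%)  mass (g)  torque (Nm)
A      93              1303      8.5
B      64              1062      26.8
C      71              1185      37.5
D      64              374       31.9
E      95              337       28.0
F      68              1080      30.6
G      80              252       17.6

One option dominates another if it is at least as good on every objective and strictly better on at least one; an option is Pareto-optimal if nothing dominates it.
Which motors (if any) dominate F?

A: worse on mass (1303 vs 1080).
B: worse on efficiency (64 vs 68).
C: worse on mass (1185 vs 1080).
D: worse on efficiency (64 vs 68).
E: worse on torque (28.0 vs 30.6).
G: worse on torque (17.6 vs 30.6).
No option dominates F.

none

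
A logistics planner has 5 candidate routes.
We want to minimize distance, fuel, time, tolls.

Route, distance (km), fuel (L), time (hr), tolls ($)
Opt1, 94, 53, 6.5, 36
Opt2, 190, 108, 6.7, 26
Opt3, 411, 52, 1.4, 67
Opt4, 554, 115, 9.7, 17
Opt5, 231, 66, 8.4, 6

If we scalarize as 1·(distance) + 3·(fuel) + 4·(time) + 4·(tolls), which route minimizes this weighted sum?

Opt1

Opt1: 1·94 + 3·53 + 4·6.5 + 4·36 = 423.0
Opt2: 1·190 + 3·108 + 4·6.7 + 4·26 = 644.8
Opt3: 1·411 + 3·52 + 4·1.4 + 4·67 = 840.6
Opt4: 1·554 + 3·115 + 4·9.7 + 4·17 = 1005.8
Opt5: 1·231 + 3·66 + 4·8.4 + 4·6 = 486.6
Lowest: Opt1 at 423.0.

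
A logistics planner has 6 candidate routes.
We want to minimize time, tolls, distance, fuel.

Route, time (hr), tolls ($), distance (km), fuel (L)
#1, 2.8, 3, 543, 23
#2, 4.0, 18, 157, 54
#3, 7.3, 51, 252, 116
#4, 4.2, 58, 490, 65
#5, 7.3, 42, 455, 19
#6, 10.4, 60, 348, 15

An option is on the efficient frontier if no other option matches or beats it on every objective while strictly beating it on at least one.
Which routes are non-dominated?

#1: not dominated (best time).
#2: not dominated (best distance).
#3: dominated by #2 (time 4.0≤7.3, tolls 18≤51, distance 157≤252, fuel 54≤116).
#4: dominated by #2 (time 4.0≤4.2, tolls 18≤58, distance 157≤490, fuel 54≤65).
#5: not dominated.
#6: not dominated (best fuel).

#1, #2, #5, #6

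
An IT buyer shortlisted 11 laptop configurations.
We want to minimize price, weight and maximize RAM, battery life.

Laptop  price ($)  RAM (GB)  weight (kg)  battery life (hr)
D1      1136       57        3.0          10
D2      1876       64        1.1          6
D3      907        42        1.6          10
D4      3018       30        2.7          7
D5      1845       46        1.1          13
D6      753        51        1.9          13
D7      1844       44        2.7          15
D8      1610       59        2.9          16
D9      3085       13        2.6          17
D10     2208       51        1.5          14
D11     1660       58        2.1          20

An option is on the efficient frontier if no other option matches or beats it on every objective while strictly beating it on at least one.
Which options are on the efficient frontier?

D1: not dominated.
D2: not dominated (best RAM).
D3: not dominated.
D4: dominated by D3 (price 907≤3018, RAM 42≥30, weight 1.6≤2.7, battery life 10≥7).
D5: not dominated.
D6: not dominated (best price).
D7: dominated by D11 (price 1660≤1844, RAM 58≥44, weight 2.1≤2.7, battery life 20≥15).
D8: not dominated.
D9: dominated by D11 (price 1660≤3085, RAM 58≥13, weight 2.1≤2.6, battery life 20≥17).
D10: not dominated.
D11: not dominated (best battery life).

D1, D2, D3, D5, D6, D8, D10, D11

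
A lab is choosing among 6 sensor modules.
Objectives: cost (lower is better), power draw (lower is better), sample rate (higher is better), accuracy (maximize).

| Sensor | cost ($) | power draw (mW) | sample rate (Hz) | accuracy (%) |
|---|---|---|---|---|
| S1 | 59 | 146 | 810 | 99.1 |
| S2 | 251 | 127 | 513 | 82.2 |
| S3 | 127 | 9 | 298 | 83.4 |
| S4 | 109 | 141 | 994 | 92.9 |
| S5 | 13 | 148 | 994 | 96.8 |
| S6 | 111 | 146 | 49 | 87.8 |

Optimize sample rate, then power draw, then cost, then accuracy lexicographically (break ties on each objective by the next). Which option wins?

S4

First maximize sample rate: best is 994, kept {S4, S5}.
Then minimize power draw: best is 141, kept {S4}.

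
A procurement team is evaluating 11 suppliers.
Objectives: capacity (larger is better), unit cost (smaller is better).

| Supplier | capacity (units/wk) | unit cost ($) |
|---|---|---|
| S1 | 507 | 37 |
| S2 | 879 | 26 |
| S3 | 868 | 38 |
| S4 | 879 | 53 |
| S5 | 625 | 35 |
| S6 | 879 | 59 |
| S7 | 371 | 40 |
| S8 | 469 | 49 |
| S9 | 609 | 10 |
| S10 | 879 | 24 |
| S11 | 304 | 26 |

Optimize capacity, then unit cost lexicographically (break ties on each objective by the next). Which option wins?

First maximize capacity: best is 879, kept {S2, S4, S6, S10}.
Then minimize unit cost: best is 24, kept {S10}.

S10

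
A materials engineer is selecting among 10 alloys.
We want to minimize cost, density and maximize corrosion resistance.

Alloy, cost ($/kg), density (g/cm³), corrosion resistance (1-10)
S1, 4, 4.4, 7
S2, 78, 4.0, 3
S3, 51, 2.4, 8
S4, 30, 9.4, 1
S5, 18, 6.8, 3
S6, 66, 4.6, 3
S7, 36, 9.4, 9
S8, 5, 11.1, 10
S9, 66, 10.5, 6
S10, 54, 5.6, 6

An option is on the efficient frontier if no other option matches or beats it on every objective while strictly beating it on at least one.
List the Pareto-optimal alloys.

S1, S3, S7, S8

S1: not dominated (best cost).
S2: dominated by S3 (cost 51≤78, density 2.4≤4.0, corrosion resistance 8≥3).
S3: not dominated (best density).
S4: dominated by S1 (cost 4≤30, density 4.4≤9.4, corrosion resistance 7≥1).
S5: dominated by S1 (cost 4≤18, density 4.4≤6.8, corrosion resistance 7≥3).
S6: dominated by S1 (cost 4≤66, density 4.4≤4.6, corrosion resistance 7≥3).
S7: not dominated.
S8: not dominated (best corrosion resistance).
S9: dominated by S1 (cost 4≤66, density 4.4≤10.5, corrosion resistance 7≥6).
S10: dominated by S1 (cost 4≤54, density 4.4≤5.6, corrosion resistance 7≥6).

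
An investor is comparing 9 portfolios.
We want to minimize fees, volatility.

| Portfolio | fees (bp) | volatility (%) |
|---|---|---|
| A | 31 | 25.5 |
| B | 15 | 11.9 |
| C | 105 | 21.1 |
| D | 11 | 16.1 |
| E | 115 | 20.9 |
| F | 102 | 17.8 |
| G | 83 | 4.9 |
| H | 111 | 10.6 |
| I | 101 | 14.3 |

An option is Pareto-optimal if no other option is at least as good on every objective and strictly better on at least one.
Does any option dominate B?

A: worse on fees (31 vs 15).
C: worse on fees (105 vs 15).
D: worse on volatility (16.1 vs 11.9).
E: worse on fees (115 vs 15).
F: worse on fees (102 vs 15).
G: worse on fees (83 vs 15).
H: worse on fees (111 vs 15).
I: worse on fees (101 vs 15).
No option is at least as good as B on every objective and strictly better on one.

No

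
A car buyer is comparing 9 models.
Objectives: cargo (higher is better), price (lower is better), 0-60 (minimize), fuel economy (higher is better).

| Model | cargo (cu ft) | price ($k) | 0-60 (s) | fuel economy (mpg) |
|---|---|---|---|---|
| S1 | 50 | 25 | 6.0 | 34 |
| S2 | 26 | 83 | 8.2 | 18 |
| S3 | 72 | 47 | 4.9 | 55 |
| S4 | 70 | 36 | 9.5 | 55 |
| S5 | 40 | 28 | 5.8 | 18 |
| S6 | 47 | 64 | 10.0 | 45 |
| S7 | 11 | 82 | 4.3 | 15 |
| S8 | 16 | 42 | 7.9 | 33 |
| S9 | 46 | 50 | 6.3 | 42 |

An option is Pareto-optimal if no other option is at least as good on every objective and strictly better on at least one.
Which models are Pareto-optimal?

S1, S3, S4, S5, S7

S1: not dominated (best price).
S2: dominated by S1 (cargo 50≥26, price 25≤83, 0-60 6.0≤8.2, fuel economy 34≥18).
S3: not dominated (best cargo).
S4: not dominated.
S5: not dominated.
S6: dominated by S3 (cargo 72≥47, price 47≤64, 0-60 4.9≤10.0, fuel economy 55≥45).
S7: not dominated (best 0-60).
S8: dominated by S1 (cargo 50≥16, price 25≤42, 0-60 6.0≤7.9, fuel economy 34≥33).
S9: dominated by S3 (cargo 72≥46, price 47≤50, 0-60 4.9≤6.3, fuel economy 55≥42).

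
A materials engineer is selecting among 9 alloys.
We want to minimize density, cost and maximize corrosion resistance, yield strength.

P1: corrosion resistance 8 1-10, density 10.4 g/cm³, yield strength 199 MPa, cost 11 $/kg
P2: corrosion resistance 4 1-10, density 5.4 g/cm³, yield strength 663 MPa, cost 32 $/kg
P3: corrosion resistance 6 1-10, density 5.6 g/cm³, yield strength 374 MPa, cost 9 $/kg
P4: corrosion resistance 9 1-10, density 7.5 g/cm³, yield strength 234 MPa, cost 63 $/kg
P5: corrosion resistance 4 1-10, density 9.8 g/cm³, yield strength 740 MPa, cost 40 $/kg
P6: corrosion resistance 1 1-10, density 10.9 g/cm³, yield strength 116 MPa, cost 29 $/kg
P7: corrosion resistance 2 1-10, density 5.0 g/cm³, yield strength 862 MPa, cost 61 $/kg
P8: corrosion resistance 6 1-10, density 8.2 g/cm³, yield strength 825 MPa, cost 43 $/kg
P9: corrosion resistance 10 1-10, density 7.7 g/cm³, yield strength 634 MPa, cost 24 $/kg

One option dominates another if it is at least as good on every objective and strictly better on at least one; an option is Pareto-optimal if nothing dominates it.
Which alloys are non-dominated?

P1: not dominated.
P2: not dominated.
P3: not dominated (best cost).
P4: not dominated.
P5: not dominated.
P6: dominated by P1 (corrosion resistance 8≥1, density 10.4≤10.9, yield strength 199≥116, cost 11≤29).
P7: not dominated (best density).
P8: not dominated.
P9: not dominated (best corrosion resistance).

P1, P2, P3, P4, P5, P7, P8, P9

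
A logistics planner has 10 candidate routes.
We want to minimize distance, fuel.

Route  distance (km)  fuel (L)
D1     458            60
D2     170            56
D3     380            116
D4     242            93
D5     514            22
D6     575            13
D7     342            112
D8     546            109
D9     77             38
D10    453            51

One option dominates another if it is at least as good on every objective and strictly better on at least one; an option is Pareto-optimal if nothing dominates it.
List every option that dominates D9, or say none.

none

D1: worse on distance (458 vs 77).
D2: worse on distance (170 vs 77).
D3: worse on distance (380 vs 77).
D4: worse on distance (242 vs 77).
D5: worse on distance (514 vs 77).
D6: worse on distance (575 vs 77).
D7: worse on distance (342 vs 77).
D8: worse on distance (546 vs 77).
D10: worse on distance (453 vs 77).
No option dominates D9.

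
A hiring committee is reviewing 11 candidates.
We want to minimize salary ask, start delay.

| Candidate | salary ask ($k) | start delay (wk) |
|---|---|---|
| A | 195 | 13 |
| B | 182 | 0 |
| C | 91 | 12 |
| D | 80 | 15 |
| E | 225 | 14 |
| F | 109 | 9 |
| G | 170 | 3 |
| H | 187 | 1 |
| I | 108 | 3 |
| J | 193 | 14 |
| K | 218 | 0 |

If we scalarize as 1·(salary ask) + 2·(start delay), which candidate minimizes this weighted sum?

A: 1·195 + 2·13 = 221
B: 1·182 + 2·0 = 182
C: 1·91 + 2·12 = 115
D: 1·80 + 2·15 = 110
E: 1·225 + 2·14 = 253
F: 1·109 + 2·9 = 127
G: 1·170 + 2·3 = 176
H: 1·187 + 2·1 = 189
I: 1·108 + 2·3 = 114
J: 1·193 + 2·14 = 221
K: 1·218 + 2·0 = 218
Lowest: D at 110.

D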